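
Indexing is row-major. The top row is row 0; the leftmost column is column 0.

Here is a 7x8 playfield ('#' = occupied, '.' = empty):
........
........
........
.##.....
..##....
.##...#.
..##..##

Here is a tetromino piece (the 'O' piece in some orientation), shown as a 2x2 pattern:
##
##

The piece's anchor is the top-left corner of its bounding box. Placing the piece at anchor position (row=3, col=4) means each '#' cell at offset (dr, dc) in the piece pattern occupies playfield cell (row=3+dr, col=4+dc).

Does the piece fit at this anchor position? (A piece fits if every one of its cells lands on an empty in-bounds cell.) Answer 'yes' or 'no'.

Check each piece cell at anchor (3, 4):
  offset (0,0) -> (3,4): empty -> OK
  offset (0,1) -> (3,5): empty -> OK
  offset (1,0) -> (4,4): empty -> OK
  offset (1,1) -> (4,5): empty -> OK
All cells valid: yes

Answer: yes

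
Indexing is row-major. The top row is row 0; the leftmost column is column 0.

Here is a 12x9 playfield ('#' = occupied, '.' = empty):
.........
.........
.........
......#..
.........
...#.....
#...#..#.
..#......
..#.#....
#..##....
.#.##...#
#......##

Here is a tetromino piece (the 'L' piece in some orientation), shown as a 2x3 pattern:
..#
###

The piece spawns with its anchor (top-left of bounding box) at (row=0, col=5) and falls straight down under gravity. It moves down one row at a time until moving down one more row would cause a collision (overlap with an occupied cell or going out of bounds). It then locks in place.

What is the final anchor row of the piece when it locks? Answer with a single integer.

Answer: 1

Derivation:
Spawn at (row=0, col=5). Try each row:
  row 0: fits
  row 1: fits
  row 2: blocked -> lock at row 1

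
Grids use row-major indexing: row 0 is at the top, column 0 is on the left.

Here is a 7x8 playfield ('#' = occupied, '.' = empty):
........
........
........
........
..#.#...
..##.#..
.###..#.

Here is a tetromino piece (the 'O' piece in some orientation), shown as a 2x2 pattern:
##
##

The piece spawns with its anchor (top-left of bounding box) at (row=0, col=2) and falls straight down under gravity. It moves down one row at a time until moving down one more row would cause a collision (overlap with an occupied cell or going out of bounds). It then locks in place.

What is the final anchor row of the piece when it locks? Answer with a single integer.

Answer: 2

Derivation:
Spawn at (row=0, col=2). Try each row:
  row 0: fits
  row 1: fits
  row 2: fits
  row 3: blocked -> lock at row 2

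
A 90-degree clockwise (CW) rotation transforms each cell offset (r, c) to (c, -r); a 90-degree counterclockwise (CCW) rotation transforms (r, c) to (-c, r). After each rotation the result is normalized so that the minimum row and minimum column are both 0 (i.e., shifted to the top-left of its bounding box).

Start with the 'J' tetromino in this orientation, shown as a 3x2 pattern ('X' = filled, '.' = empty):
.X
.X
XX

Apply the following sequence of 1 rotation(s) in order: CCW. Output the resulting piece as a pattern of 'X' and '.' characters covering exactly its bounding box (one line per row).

Answer: XXX
..X

Derivation:
Start:
.X
.X
XX
After rotation 1 (CCW):
XXX
..X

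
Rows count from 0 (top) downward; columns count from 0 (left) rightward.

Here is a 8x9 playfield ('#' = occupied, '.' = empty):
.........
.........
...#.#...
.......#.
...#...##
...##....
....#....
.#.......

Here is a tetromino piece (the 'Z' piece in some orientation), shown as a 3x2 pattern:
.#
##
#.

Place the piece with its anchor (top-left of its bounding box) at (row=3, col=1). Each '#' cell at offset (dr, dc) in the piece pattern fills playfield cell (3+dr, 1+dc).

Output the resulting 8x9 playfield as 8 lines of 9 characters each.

Answer: .........
.........
...#.#...
..#....#.
.###...##
.#.##....
....#....
.#.......

Derivation:
Fill (3+0,1+1) = (3,2)
Fill (3+1,1+0) = (4,1)
Fill (3+1,1+1) = (4,2)
Fill (3+2,1+0) = (5,1)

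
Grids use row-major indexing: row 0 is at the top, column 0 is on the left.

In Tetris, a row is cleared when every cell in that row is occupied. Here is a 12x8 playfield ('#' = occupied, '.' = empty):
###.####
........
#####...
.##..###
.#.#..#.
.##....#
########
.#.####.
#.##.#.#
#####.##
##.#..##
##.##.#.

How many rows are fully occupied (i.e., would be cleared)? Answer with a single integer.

Check each row:
  row 0: 1 empty cell -> not full
  row 1: 8 empty cells -> not full
  row 2: 3 empty cells -> not full
  row 3: 3 empty cells -> not full
  row 4: 5 empty cells -> not full
  row 5: 5 empty cells -> not full
  row 6: 0 empty cells -> FULL (clear)
  row 7: 3 empty cells -> not full
  row 8: 3 empty cells -> not full
  row 9: 1 empty cell -> not full
  row 10: 3 empty cells -> not full
  row 11: 3 empty cells -> not full
Total rows cleared: 1

Answer: 1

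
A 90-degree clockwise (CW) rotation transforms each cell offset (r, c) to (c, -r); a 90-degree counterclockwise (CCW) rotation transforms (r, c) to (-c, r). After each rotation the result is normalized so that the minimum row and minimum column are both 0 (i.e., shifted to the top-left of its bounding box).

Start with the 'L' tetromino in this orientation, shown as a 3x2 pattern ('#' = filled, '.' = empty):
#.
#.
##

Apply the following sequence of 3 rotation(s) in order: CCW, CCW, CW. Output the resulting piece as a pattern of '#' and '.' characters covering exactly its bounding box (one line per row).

Start:
#.
#.
##
After rotation 1 (CCW):
..#
###
After rotation 2 (CCW):
##
.#
.#
After rotation 3 (CW):
..#
###

Answer: ..#
###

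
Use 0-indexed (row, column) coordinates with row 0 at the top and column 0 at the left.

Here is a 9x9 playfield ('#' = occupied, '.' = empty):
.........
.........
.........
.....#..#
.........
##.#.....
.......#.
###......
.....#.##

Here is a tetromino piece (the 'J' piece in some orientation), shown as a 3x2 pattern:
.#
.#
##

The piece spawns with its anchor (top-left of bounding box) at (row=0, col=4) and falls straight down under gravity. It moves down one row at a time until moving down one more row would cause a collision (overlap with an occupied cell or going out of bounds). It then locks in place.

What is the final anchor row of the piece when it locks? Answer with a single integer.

Answer: 0

Derivation:
Spawn at (row=0, col=4). Try each row:
  row 0: fits
  row 1: blocked -> lock at row 0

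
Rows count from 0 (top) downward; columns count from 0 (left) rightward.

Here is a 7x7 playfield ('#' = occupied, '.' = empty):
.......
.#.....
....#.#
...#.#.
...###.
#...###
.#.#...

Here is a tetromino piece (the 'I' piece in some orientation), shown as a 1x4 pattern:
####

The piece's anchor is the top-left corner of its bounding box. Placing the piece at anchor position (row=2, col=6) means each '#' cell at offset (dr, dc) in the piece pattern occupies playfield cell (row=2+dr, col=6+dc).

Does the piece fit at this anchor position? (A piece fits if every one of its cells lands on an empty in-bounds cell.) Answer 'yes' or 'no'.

Answer: no

Derivation:
Check each piece cell at anchor (2, 6):
  offset (0,0) -> (2,6): occupied ('#') -> FAIL
  offset (0,1) -> (2,7): out of bounds -> FAIL
  offset (0,2) -> (2,8): out of bounds -> FAIL
  offset (0,3) -> (2,9): out of bounds -> FAIL
All cells valid: no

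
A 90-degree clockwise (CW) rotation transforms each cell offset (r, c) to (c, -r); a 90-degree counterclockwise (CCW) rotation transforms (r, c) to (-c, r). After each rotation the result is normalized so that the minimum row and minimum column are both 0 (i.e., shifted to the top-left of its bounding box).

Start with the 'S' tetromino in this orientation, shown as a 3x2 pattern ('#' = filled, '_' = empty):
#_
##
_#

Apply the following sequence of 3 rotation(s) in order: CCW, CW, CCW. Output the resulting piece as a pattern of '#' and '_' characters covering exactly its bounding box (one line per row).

Answer: _##
##_

Derivation:
Start:
#_
##
_#
After rotation 1 (CCW):
_##
##_
After rotation 2 (CW):
#_
##
_#
After rotation 3 (CCW):
_##
##_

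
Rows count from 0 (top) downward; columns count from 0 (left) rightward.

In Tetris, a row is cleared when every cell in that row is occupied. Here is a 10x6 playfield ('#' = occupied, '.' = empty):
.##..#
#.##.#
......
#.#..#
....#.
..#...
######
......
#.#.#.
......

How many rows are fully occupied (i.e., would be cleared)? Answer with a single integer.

Answer: 1

Derivation:
Check each row:
  row 0: 3 empty cells -> not full
  row 1: 2 empty cells -> not full
  row 2: 6 empty cells -> not full
  row 3: 3 empty cells -> not full
  row 4: 5 empty cells -> not full
  row 5: 5 empty cells -> not full
  row 6: 0 empty cells -> FULL (clear)
  row 7: 6 empty cells -> not full
  row 8: 3 empty cells -> not full
  row 9: 6 empty cells -> not full
Total rows cleared: 1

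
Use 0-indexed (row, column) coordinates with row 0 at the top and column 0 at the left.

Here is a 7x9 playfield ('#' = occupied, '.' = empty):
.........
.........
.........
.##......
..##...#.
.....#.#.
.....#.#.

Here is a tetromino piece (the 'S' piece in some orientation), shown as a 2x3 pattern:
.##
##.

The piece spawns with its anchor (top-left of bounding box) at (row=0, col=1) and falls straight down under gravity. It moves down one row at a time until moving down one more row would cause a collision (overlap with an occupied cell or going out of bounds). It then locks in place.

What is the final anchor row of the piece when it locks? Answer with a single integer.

Answer: 1

Derivation:
Spawn at (row=0, col=1). Try each row:
  row 0: fits
  row 1: fits
  row 2: blocked -> lock at row 1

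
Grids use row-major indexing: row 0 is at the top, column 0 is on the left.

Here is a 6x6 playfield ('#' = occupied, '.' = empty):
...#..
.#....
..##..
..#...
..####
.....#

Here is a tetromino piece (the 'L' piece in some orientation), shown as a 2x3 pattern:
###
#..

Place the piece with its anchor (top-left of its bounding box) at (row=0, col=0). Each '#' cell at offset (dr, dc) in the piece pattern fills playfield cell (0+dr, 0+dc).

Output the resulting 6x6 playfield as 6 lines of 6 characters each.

Fill (0+0,0+0) = (0,0)
Fill (0+0,0+1) = (0,1)
Fill (0+0,0+2) = (0,2)
Fill (0+1,0+0) = (1,0)

Answer: ####..
##....
..##..
..#...
..####
.....#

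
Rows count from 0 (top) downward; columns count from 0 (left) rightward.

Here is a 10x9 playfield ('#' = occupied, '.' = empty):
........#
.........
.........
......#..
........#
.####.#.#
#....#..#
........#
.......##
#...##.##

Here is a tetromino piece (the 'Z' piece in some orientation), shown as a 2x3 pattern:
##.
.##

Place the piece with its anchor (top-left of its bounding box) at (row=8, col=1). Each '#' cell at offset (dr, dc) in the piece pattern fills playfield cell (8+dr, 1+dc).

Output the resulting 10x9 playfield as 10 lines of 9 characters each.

Answer: ........#
.........
.........
......#..
........#
.####.#.#
#....#..#
........#
.##....##
#.####.##

Derivation:
Fill (8+0,1+0) = (8,1)
Fill (8+0,1+1) = (8,2)
Fill (8+1,1+1) = (9,2)
Fill (8+1,1+2) = (9,3)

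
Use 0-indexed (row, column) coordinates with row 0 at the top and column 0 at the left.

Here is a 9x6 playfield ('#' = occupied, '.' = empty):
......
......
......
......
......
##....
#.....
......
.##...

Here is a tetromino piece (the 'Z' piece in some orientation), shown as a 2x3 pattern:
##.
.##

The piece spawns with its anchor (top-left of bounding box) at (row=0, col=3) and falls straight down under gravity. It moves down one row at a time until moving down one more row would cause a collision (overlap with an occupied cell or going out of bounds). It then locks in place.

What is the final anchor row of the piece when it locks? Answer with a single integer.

Spawn at (row=0, col=3). Try each row:
  row 0: fits
  row 1: fits
  row 2: fits
  row 3: fits
  row 4: fits
  row 5: fits
  row 6: fits
  row 7: fits
  row 8: blocked -> lock at row 7

Answer: 7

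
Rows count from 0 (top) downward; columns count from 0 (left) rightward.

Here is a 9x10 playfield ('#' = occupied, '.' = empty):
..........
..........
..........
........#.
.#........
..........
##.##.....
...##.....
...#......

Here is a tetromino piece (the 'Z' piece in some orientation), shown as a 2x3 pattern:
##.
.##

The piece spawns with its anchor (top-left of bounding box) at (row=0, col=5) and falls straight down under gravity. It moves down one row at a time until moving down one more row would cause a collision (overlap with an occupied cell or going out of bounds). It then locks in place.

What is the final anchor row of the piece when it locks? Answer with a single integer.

Spawn at (row=0, col=5). Try each row:
  row 0: fits
  row 1: fits
  row 2: fits
  row 3: fits
  row 4: fits
  row 5: fits
  row 6: fits
  row 7: fits
  row 8: blocked -> lock at row 7

Answer: 7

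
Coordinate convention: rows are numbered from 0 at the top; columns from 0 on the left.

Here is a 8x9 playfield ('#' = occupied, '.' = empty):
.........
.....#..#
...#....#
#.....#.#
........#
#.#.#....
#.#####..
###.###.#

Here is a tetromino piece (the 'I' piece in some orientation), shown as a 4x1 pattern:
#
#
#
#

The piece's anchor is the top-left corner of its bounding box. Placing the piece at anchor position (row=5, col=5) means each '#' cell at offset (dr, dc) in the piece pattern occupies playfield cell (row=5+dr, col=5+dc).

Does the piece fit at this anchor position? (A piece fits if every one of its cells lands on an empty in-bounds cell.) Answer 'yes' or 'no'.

Check each piece cell at anchor (5, 5):
  offset (0,0) -> (5,5): empty -> OK
  offset (1,0) -> (6,5): occupied ('#') -> FAIL
  offset (2,0) -> (7,5): occupied ('#') -> FAIL
  offset (3,0) -> (8,5): out of bounds -> FAIL
All cells valid: no

Answer: no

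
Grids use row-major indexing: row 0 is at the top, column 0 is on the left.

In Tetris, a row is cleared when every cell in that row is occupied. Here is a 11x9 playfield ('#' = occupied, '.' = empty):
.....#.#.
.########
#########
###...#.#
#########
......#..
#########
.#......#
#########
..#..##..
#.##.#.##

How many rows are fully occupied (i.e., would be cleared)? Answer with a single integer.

Answer: 4

Derivation:
Check each row:
  row 0: 7 empty cells -> not full
  row 1: 1 empty cell -> not full
  row 2: 0 empty cells -> FULL (clear)
  row 3: 4 empty cells -> not full
  row 4: 0 empty cells -> FULL (clear)
  row 5: 8 empty cells -> not full
  row 6: 0 empty cells -> FULL (clear)
  row 7: 7 empty cells -> not full
  row 8: 0 empty cells -> FULL (clear)
  row 9: 6 empty cells -> not full
  row 10: 3 empty cells -> not full
Total rows cleared: 4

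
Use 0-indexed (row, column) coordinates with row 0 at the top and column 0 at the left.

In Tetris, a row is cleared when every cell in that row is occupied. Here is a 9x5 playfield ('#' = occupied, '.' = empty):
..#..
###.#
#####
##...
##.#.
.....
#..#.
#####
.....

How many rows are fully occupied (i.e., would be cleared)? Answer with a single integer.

Answer: 2

Derivation:
Check each row:
  row 0: 4 empty cells -> not full
  row 1: 1 empty cell -> not full
  row 2: 0 empty cells -> FULL (clear)
  row 3: 3 empty cells -> not full
  row 4: 2 empty cells -> not full
  row 5: 5 empty cells -> not full
  row 6: 3 empty cells -> not full
  row 7: 0 empty cells -> FULL (clear)
  row 8: 5 empty cells -> not full
Total rows cleared: 2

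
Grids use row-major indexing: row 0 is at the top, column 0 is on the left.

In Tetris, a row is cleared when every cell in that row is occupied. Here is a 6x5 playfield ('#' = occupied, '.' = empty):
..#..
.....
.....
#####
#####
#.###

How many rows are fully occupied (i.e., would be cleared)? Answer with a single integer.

Answer: 2

Derivation:
Check each row:
  row 0: 4 empty cells -> not full
  row 1: 5 empty cells -> not full
  row 2: 5 empty cells -> not full
  row 3: 0 empty cells -> FULL (clear)
  row 4: 0 empty cells -> FULL (clear)
  row 5: 1 empty cell -> not full
Total rows cleared: 2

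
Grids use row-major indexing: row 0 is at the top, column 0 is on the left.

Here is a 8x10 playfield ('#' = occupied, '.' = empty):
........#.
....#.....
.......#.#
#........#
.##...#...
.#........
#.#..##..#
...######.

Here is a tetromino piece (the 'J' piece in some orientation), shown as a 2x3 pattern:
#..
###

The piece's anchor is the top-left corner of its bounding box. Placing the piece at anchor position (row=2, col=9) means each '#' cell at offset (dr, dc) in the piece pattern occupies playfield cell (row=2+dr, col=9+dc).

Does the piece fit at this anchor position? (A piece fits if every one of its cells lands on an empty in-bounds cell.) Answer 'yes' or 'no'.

Answer: no

Derivation:
Check each piece cell at anchor (2, 9):
  offset (0,0) -> (2,9): occupied ('#') -> FAIL
  offset (1,0) -> (3,9): occupied ('#') -> FAIL
  offset (1,1) -> (3,10): out of bounds -> FAIL
  offset (1,2) -> (3,11): out of bounds -> FAIL
All cells valid: no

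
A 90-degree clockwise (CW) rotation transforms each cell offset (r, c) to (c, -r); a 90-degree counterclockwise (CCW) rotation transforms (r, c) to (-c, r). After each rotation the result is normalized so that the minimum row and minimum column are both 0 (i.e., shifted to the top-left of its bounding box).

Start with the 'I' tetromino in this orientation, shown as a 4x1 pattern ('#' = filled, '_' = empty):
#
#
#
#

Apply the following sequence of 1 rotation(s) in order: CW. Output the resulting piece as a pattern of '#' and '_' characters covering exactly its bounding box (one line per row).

Answer: ####

Derivation:
Start:
#
#
#
#
After rotation 1 (CW):
####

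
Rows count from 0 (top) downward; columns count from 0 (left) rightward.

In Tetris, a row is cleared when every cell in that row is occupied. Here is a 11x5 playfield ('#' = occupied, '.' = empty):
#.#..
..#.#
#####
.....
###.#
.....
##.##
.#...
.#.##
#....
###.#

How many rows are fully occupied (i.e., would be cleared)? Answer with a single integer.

Check each row:
  row 0: 3 empty cells -> not full
  row 1: 3 empty cells -> not full
  row 2: 0 empty cells -> FULL (clear)
  row 3: 5 empty cells -> not full
  row 4: 1 empty cell -> not full
  row 5: 5 empty cells -> not full
  row 6: 1 empty cell -> not full
  row 7: 4 empty cells -> not full
  row 8: 2 empty cells -> not full
  row 9: 4 empty cells -> not full
  row 10: 1 empty cell -> not full
Total rows cleared: 1

Answer: 1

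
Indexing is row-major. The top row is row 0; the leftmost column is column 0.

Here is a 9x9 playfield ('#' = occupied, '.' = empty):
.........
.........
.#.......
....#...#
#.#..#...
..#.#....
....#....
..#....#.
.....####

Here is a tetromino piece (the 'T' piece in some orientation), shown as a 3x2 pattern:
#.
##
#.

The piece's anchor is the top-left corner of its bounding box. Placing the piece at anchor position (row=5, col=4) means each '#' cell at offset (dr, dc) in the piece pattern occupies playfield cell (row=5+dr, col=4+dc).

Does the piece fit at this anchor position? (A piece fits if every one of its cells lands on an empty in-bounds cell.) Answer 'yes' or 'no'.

Answer: no

Derivation:
Check each piece cell at anchor (5, 4):
  offset (0,0) -> (5,4): occupied ('#') -> FAIL
  offset (1,0) -> (6,4): occupied ('#') -> FAIL
  offset (1,1) -> (6,5): empty -> OK
  offset (2,0) -> (7,4): empty -> OK
All cells valid: no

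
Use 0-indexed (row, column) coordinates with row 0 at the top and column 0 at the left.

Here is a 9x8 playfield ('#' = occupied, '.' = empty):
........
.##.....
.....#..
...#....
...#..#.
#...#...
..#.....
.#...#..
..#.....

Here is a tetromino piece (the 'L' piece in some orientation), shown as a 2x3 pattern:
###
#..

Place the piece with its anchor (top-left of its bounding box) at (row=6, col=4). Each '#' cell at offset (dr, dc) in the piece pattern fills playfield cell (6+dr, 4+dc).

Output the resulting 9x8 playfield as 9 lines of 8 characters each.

Answer: ........
.##.....
.....#..
...#....
...#..#.
#...#...
..#.###.
.#..##..
..#.....

Derivation:
Fill (6+0,4+0) = (6,4)
Fill (6+0,4+1) = (6,5)
Fill (6+0,4+2) = (6,6)
Fill (6+1,4+0) = (7,4)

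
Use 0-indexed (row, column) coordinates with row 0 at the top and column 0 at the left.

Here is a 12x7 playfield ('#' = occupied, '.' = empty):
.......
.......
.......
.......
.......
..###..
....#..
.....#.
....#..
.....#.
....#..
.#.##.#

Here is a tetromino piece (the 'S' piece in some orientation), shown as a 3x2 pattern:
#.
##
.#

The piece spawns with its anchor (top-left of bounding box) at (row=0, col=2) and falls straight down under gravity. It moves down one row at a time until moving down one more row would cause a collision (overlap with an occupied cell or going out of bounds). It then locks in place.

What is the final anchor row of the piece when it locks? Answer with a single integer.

Spawn at (row=0, col=2). Try each row:
  row 0: fits
  row 1: fits
  row 2: fits
  row 3: blocked -> lock at row 2

Answer: 2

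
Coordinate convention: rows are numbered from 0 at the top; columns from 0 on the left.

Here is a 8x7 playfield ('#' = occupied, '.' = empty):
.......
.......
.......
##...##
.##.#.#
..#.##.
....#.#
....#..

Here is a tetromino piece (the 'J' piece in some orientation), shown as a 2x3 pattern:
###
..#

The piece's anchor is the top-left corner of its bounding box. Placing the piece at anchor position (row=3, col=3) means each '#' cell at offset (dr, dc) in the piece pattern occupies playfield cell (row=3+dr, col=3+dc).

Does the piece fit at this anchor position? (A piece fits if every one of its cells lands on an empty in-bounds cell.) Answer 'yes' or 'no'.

Answer: no

Derivation:
Check each piece cell at anchor (3, 3):
  offset (0,0) -> (3,3): empty -> OK
  offset (0,1) -> (3,4): empty -> OK
  offset (0,2) -> (3,5): occupied ('#') -> FAIL
  offset (1,2) -> (4,5): empty -> OK
All cells valid: no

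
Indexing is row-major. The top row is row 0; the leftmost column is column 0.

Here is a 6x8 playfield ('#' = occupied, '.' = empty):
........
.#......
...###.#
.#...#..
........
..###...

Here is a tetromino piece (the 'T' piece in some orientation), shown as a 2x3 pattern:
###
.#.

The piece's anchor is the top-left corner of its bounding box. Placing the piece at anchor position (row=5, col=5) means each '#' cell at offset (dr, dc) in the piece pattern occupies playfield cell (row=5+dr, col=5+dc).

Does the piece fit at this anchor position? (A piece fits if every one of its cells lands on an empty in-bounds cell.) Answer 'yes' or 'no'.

Answer: no

Derivation:
Check each piece cell at anchor (5, 5):
  offset (0,0) -> (5,5): empty -> OK
  offset (0,1) -> (5,6): empty -> OK
  offset (0,2) -> (5,7): empty -> OK
  offset (1,1) -> (6,6): out of bounds -> FAIL
All cells valid: no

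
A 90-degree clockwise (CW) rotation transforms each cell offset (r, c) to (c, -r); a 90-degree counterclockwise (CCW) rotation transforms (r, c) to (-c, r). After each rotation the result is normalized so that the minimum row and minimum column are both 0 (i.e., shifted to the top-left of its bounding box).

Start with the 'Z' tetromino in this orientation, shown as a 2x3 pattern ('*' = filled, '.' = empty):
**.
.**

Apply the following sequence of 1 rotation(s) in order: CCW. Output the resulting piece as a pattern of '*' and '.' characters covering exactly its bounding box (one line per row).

Answer: .*
**
*.

Derivation:
Start:
**.
.**
After rotation 1 (CCW):
.*
**
*.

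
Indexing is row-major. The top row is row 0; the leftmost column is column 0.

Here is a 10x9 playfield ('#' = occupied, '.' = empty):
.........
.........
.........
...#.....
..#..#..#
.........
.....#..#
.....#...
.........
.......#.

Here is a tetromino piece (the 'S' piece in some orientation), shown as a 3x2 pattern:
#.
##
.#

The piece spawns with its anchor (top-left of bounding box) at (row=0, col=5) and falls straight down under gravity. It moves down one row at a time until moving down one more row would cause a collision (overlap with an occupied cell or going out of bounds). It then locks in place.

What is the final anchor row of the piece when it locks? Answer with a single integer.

Spawn at (row=0, col=5). Try each row:
  row 0: fits
  row 1: fits
  row 2: fits
  row 3: blocked -> lock at row 2

Answer: 2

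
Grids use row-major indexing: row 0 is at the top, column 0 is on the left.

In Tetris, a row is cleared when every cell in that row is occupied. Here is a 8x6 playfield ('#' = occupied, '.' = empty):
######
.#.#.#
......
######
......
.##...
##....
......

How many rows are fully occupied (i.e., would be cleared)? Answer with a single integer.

Check each row:
  row 0: 0 empty cells -> FULL (clear)
  row 1: 3 empty cells -> not full
  row 2: 6 empty cells -> not full
  row 3: 0 empty cells -> FULL (clear)
  row 4: 6 empty cells -> not full
  row 5: 4 empty cells -> not full
  row 6: 4 empty cells -> not full
  row 7: 6 empty cells -> not full
Total rows cleared: 2

Answer: 2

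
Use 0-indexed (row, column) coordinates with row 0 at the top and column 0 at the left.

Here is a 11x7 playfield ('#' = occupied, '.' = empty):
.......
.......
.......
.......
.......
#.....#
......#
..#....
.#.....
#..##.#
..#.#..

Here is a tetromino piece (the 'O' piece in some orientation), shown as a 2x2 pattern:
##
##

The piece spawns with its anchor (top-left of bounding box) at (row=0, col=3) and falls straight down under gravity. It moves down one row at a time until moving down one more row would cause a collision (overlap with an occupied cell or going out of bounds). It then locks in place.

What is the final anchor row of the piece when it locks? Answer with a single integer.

Answer: 7

Derivation:
Spawn at (row=0, col=3). Try each row:
  row 0: fits
  row 1: fits
  row 2: fits
  row 3: fits
  row 4: fits
  row 5: fits
  row 6: fits
  row 7: fits
  row 8: blocked -> lock at row 7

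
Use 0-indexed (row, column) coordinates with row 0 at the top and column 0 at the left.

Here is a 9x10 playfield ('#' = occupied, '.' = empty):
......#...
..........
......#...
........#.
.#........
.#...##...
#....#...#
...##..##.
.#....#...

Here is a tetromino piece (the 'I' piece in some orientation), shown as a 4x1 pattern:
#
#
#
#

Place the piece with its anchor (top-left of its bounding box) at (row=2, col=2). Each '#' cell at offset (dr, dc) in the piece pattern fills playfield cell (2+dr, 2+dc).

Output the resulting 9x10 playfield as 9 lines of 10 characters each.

Fill (2+0,2+0) = (2,2)
Fill (2+1,2+0) = (3,2)
Fill (2+2,2+0) = (4,2)
Fill (2+3,2+0) = (5,2)

Answer: ......#...
..........
..#...#...
..#.....#.
.##.......
.##..##...
#....#...#
...##..##.
.#....#...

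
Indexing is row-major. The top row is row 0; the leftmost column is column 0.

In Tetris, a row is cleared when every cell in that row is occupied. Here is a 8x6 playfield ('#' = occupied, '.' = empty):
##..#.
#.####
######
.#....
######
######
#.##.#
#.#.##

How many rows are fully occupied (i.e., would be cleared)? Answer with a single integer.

Check each row:
  row 0: 3 empty cells -> not full
  row 1: 1 empty cell -> not full
  row 2: 0 empty cells -> FULL (clear)
  row 3: 5 empty cells -> not full
  row 4: 0 empty cells -> FULL (clear)
  row 5: 0 empty cells -> FULL (clear)
  row 6: 2 empty cells -> not full
  row 7: 2 empty cells -> not full
Total rows cleared: 3

Answer: 3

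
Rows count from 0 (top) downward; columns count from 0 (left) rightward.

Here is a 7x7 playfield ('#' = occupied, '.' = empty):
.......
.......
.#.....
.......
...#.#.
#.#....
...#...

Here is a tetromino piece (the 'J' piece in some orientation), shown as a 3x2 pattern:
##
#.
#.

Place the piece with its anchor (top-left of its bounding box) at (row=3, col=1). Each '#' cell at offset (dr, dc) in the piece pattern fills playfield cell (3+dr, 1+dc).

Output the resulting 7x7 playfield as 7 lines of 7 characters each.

Fill (3+0,1+0) = (3,1)
Fill (3+0,1+1) = (3,2)
Fill (3+1,1+0) = (4,1)
Fill (3+2,1+0) = (5,1)

Answer: .......
.......
.#.....
.##....
.#.#.#.
###....
...#...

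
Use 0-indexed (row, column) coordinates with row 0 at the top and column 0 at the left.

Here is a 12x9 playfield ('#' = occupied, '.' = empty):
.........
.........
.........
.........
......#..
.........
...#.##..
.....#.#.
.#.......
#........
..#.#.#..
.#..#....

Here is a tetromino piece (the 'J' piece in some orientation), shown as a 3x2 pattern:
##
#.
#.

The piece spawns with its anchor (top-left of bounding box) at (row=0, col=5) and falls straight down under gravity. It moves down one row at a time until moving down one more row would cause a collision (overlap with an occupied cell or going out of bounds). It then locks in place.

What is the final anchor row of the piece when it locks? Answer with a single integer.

Answer: 3

Derivation:
Spawn at (row=0, col=5). Try each row:
  row 0: fits
  row 1: fits
  row 2: fits
  row 3: fits
  row 4: blocked -> lock at row 3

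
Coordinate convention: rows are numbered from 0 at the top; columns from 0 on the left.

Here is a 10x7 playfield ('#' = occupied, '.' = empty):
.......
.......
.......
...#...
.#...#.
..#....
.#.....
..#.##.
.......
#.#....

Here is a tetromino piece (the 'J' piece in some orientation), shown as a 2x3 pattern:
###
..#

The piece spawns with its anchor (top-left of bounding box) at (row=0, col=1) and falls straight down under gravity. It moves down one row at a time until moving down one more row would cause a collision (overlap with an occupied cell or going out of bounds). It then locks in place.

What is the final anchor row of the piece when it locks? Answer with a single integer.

Answer: 1

Derivation:
Spawn at (row=0, col=1). Try each row:
  row 0: fits
  row 1: fits
  row 2: blocked -> lock at row 1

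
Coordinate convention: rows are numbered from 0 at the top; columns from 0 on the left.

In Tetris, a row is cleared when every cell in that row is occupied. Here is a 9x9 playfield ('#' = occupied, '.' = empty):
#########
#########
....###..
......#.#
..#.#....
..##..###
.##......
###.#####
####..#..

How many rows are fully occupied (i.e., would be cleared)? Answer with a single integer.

Check each row:
  row 0: 0 empty cells -> FULL (clear)
  row 1: 0 empty cells -> FULL (clear)
  row 2: 6 empty cells -> not full
  row 3: 7 empty cells -> not full
  row 4: 7 empty cells -> not full
  row 5: 4 empty cells -> not full
  row 6: 7 empty cells -> not full
  row 7: 1 empty cell -> not full
  row 8: 4 empty cells -> not full
Total rows cleared: 2

Answer: 2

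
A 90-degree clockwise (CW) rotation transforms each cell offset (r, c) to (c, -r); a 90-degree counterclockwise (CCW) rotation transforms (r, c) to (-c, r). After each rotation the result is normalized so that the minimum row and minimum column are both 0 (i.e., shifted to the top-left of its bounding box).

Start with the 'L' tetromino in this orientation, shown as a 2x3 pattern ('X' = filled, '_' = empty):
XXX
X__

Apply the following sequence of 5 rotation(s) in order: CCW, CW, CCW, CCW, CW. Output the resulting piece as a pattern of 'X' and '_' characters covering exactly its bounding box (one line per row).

Start:
XXX
X__
After rotation 1 (CCW):
X_
X_
XX
After rotation 2 (CW):
XXX
X__
After rotation 3 (CCW):
X_
X_
XX
After rotation 4 (CCW):
__X
XXX
After rotation 5 (CW):
X_
X_
XX

Answer: X_
X_
XX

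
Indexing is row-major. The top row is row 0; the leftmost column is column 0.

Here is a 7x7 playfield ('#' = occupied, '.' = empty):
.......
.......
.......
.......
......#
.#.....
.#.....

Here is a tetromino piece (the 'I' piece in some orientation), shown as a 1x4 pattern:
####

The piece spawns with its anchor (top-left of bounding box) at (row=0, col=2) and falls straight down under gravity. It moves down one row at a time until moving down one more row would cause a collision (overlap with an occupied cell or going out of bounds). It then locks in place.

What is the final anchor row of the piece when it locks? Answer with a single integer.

Spawn at (row=0, col=2). Try each row:
  row 0: fits
  row 1: fits
  row 2: fits
  row 3: fits
  row 4: fits
  row 5: fits
  row 6: fits
  row 7: out of bounds -> lock at row 6

Answer: 6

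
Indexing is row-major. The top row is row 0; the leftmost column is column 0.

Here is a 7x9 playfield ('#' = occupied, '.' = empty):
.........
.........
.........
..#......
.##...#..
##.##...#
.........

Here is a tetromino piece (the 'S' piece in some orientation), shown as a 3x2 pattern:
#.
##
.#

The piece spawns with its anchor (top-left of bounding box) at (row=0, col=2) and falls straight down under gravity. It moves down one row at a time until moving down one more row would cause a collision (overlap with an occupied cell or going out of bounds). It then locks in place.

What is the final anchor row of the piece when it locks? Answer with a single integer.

Answer: 1

Derivation:
Spawn at (row=0, col=2). Try each row:
  row 0: fits
  row 1: fits
  row 2: blocked -> lock at row 1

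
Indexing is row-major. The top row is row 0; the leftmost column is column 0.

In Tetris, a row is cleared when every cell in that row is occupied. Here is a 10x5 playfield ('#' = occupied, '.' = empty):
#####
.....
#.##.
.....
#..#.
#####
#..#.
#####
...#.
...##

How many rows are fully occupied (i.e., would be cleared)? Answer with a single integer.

Answer: 3

Derivation:
Check each row:
  row 0: 0 empty cells -> FULL (clear)
  row 1: 5 empty cells -> not full
  row 2: 2 empty cells -> not full
  row 3: 5 empty cells -> not full
  row 4: 3 empty cells -> not full
  row 5: 0 empty cells -> FULL (clear)
  row 6: 3 empty cells -> not full
  row 7: 0 empty cells -> FULL (clear)
  row 8: 4 empty cells -> not full
  row 9: 3 empty cells -> not full
Total rows cleared: 3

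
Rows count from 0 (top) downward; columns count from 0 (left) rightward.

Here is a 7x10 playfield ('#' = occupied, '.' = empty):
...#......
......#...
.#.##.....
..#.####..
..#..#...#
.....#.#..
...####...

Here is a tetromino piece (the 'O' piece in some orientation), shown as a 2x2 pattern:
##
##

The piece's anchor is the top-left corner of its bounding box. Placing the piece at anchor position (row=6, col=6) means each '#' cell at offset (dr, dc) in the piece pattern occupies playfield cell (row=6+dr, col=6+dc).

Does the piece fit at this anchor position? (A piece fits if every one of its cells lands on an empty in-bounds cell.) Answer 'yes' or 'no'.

Check each piece cell at anchor (6, 6):
  offset (0,0) -> (6,6): occupied ('#') -> FAIL
  offset (0,1) -> (6,7): empty -> OK
  offset (1,0) -> (7,6): out of bounds -> FAIL
  offset (1,1) -> (7,7): out of bounds -> FAIL
All cells valid: no

Answer: no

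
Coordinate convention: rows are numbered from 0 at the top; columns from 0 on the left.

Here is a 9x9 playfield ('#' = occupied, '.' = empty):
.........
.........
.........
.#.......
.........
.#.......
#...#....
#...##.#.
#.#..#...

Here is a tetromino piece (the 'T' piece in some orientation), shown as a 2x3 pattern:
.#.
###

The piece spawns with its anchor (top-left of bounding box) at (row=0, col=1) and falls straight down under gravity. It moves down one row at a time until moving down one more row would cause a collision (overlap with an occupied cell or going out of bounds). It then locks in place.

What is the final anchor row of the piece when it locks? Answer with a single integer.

Spawn at (row=0, col=1). Try each row:
  row 0: fits
  row 1: fits
  row 2: blocked -> lock at row 1

Answer: 1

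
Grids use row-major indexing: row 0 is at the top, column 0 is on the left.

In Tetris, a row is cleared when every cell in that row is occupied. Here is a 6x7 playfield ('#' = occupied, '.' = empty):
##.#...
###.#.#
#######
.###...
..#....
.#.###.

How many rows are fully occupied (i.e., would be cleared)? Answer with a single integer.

Answer: 1

Derivation:
Check each row:
  row 0: 4 empty cells -> not full
  row 1: 2 empty cells -> not full
  row 2: 0 empty cells -> FULL (clear)
  row 3: 4 empty cells -> not full
  row 4: 6 empty cells -> not full
  row 5: 3 empty cells -> not full
Total rows cleared: 1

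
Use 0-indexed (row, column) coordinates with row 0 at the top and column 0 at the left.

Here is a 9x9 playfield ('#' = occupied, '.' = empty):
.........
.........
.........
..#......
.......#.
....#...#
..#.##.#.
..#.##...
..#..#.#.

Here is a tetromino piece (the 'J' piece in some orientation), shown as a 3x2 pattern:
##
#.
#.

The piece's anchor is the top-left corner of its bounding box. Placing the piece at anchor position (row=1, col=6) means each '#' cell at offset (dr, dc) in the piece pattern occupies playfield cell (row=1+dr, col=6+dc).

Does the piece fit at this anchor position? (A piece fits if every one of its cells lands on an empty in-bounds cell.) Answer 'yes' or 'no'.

Check each piece cell at anchor (1, 6):
  offset (0,0) -> (1,6): empty -> OK
  offset (0,1) -> (1,7): empty -> OK
  offset (1,0) -> (2,6): empty -> OK
  offset (2,0) -> (3,6): empty -> OK
All cells valid: yes

Answer: yes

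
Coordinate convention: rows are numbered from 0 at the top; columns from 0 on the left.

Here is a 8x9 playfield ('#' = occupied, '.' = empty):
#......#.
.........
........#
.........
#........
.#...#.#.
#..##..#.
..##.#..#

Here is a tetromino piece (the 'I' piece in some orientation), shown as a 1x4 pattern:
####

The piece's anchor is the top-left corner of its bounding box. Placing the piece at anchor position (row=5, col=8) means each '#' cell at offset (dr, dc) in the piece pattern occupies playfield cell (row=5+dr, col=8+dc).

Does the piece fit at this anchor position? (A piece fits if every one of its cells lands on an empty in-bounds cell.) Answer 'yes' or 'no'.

Check each piece cell at anchor (5, 8):
  offset (0,0) -> (5,8): empty -> OK
  offset (0,1) -> (5,9): out of bounds -> FAIL
  offset (0,2) -> (5,10): out of bounds -> FAIL
  offset (0,3) -> (5,11): out of bounds -> FAIL
All cells valid: no

Answer: no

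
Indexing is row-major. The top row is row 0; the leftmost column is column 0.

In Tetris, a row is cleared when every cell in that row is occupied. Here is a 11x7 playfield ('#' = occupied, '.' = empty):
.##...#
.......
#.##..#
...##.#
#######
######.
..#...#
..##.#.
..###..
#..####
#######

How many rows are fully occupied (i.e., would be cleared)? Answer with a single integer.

Answer: 2

Derivation:
Check each row:
  row 0: 4 empty cells -> not full
  row 1: 7 empty cells -> not full
  row 2: 3 empty cells -> not full
  row 3: 4 empty cells -> not full
  row 4: 0 empty cells -> FULL (clear)
  row 5: 1 empty cell -> not full
  row 6: 5 empty cells -> not full
  row 7: 4 empty cells -> not full
  row 8: 4 empty cells -> not full
  row 9: 2 empty cells -> not full
  row 10: 0 empty cells -> FULL (clear)
Total rows cleared: 2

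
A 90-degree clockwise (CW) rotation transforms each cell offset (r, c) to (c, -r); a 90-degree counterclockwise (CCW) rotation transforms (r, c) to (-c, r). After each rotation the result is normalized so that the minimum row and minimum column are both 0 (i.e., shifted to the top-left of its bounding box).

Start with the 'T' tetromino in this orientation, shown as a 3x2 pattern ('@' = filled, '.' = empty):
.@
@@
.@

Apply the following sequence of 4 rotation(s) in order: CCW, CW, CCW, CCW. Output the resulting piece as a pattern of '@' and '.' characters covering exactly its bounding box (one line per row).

Answer: @.
@@
@.

Derivation:
Start:
.@
@@
.@
After rotation 1 (CCW):
@@@
.@.
After rotation 2 (CW):
.@
@@
.@
After rotation 3 (CCW):
@@@
.@.
After rotation 4 (CCW):
@.
@@
@.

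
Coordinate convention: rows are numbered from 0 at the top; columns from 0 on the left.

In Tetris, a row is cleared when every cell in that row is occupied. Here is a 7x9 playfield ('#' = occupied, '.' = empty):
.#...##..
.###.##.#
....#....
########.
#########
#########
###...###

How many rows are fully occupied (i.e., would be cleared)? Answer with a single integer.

Check each row:
  row 0: 6 empty cells -> not full
  row 1: 3 empty cells -> not full
  row 2: 8 empty cells -> not full
  row 3: 1 empty cell -> not full
  row 4: 0 empty cells -> FULL (clear)
  row 5: 0 empty cells -> FULL (clear)
  row 6: 3 empty cells -> not full
Total rows cleared: 2

Answer: 2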